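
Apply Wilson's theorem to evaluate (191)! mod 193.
(192)! = (191)! × (192) ≡ -1 mod 193. So (191)! ≡ -1 × (192)^(-1) ≡ (-1)×(-1) = 1 mod 193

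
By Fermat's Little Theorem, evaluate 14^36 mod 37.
By Fermat's Little Theorem, 14^{36} ≡ 1 (mod 37) since 37 is prime and gcd(14, 37) = 1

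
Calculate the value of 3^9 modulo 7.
Using Fermat: 3^{6} ≡ 1 mod 7. 9 ≡ 3 mod 6. So 3^{9} ≡ 3^{3} ≡ 6 mod 7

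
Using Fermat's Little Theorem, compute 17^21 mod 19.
By Fermat: 17^{18} ≡ 1 (mod 19). So 17^{21} = 17^{18} · 17^{3} ≡ 17^{3} ≡ 11 (mod 19)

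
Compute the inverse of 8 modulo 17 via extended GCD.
Extended GCD: 8(-2) + 17(1) = 1. So 8^(-1) ≡ -2 ≡ 15 (mod 17). Verify: 8 × 15 = 120 ≡ 1 (mod 17)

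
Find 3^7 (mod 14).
By repeated squaring (mod 14): 3^{1}≡3, 3^{2}≡9, 3^{4}≡11. Then 3^{7} = 3^{4+2+1} ≡ 11 × 9 × 3 ≡ 3 (mod 14)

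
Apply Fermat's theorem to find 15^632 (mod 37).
By Fermat: 15^{36} ≡ 1 (mod 37). 632 ≡ 20 (mod 36). So 15^{632} ≡ 15^{20} ≡ 34 (mod 37)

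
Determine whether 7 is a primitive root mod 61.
ord_61(7) divides 60. For each prime q|60: 7^{30}≡60, 7^{20}≡47, 7^{12}≡34, none ≡ 1. So 7 has order 60 and is a primitive root mod 61.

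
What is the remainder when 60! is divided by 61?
By Wilson's theorem, (60)! ≡ -1 ≡ 60 mod 61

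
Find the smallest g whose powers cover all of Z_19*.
g = 2. For each prime q|18: 2^{9}≡18, 2^{6}≡7, none ≡ 1, so ord_19(2) = 18 and 2 is a primitive root.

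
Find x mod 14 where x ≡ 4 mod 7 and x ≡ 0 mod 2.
M = 7 × 2 = 14. M₁ = 2, y₁ ≡ 4 mod 7. M₂ = 7, y₂ ≡ 1 mod 2. x = 4×2×4 + 0×7×1 ≡ 4 mod 14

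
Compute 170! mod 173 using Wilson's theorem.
(172)! = (170)! × (171) × (172) ≡ -1 mod 173. So (170)! ≡ -1 × [(172)(171)]^(-1) ≡ 86 mod 173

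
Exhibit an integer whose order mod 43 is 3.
6 has order 3 mod 43 since 6^{3} ≡ 1 mod 43 and no smaller power works.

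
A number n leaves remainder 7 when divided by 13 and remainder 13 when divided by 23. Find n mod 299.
M = 13 × 23 = 299. M₁ = 23, y₁ ≡ 4 mod 13. M₂ = 13, y₂ ≡ 16 mod 23. n = 7×23×4 + 13×13×16 ≡ 59 mod 299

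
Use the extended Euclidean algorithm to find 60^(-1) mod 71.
Extended GCD: 60(-13) + 71(11) = 1. So 60^(-1) ≡ -13 ≡ 58 mod 71. Verify: 60 × 58 = 3480 ≡ 1 mod 71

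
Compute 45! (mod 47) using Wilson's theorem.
(46)! = (45)! × (46) ≡ -1 (mod 47). So (45)! ≡ -1 × (46)^(-1) ≡ (-1)×(-1) = 1 (mod 47)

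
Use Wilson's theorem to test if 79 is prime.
(78)! mod 79 = 78. Since 78 ≡ -1 (mod 79), 79 is prime.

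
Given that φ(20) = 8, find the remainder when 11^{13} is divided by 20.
By Euler: 11^{8} ≡ 1 (mod 20) since gcd(11, 20) = 1. 13 = 1×8 + 5. So 11^{13} ≡ 11^{5} ≡ 11 (mod 20)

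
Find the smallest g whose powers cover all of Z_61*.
g = 2. For each prime q|60: 2^{30}≡60, 2^{20}≡47, 2^{12}≡9, none ≡ 1, so ord_61(2) = 60 and 2 is a primitive root.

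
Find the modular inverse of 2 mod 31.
Since 31 is prime, by Fermat 2^(-1) ≡ 2^{29} ≡ 16 (mod 31). Verify: 2 × 16 = 32 ≡ 1 (mod 31)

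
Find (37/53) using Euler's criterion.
(37/53) = 37^{26} mod 53 = 1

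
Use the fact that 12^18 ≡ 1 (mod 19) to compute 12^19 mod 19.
By Fermat: 12^{18} ≡ 1 (mod 19). So 12^{19} = 12^{18} · 12^{1} ≡ 12^{1} ≡ 12 (mod 19)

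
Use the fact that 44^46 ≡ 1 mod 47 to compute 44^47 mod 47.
By Fermat: 44^{46} ≡ 1 mod 47. So 44^{47} = 44^{46} · 44^{1} ≡ 44^{1} ≡ 44 mod 47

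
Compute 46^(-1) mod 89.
Since 89 is prime, by Fermat 46^(-1) ≡ 46^{87} ≡ 60 mod 89. Verify: 46 × 60 = 2760 ≡ 1 mod 89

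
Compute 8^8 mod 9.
By repeated squaring mod 9: 8^{1}≡8, 8^{2}≡1, 8^{4}≡1, 8^{8}≡1. So 8^{8} ≡ 1 mod 9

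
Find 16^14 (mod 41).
By repeated squaring (mod 41): 16^{1}≡16, 16^{2}≡10, 16^{4}≡18, 16^{8}≡37. Then 16^{14} = 16^{8+4+2} ≡ 37 × 18 × 10 ≡ 18 (mod 41)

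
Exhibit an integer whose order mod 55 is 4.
23 has order 4 mod 55 since 23^{4} ≡ 1 mod 55 and no smaller power works.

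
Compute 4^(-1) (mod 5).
Since 5 is prime, by Fermat 4^(-1) ≡ 4^{3} ≡ 4 (mod 5). Verify: 4 × 4 = 16 ≡ 1 (mod 5)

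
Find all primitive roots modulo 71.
There are φ(70) = 24 primitive roots mod 71: {7, 11, 13, 21, 22, 28, 31, 33, 35, 42, 44, 47, 52, 53, 55, 56, 59, 61, 62, 63, 65, 67, 68, 69}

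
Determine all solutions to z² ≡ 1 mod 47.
The square roots of 1 mod 47 are 1 and 46. Verify: 1² = 1 ≡ 1 mod 47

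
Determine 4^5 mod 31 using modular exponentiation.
By repeated squaring mod 31: 4^{1}≡4, 4^{2}≡16, 4^{4}≡8. Then 4^{5} = 4^{4+1} ≡ 8 × 4 ≡ 1 mod 31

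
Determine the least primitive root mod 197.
g = 2. For each prime q|196: 2^{98}≡196, 2^{28}≡104, none ≡ 1, so ord_197(2) = 196 and 2 is a primitive root.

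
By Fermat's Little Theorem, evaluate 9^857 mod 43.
By Fermat: 9^{42} ≡ 1 (mod 43). 857 ≡ 17 (mod 42). So 9^{857} ≡ 9^{17} ≡ 31 (mod 43)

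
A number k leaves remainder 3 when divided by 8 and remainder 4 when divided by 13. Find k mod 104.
M = 8 × 13 = 104. M₁ = 13, y₁ ≡ 5 mod 8. M₂ = 8, y₂ ≡ 5 mod 13. k = 3×13×5 + 4×8×5 ≡ 43 mod 104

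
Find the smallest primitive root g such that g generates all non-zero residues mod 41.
g = 6. For each prime q|40: 6^{20}≡40, 6^{8}≡10, none ≡ 1, so ord_41(6) = 40 and 6 is a primitive root.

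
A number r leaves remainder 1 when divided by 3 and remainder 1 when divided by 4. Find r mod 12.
M = 3 × 4 = 12. M₁ = 4, y₁ ≡ 1 mod 3. M₂ = 3, y₂ ≡ 3 mod 4. r = 1×4×1 + 1×3×3 ≡ 1 mod 12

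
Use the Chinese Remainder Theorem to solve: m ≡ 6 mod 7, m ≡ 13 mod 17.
M = 7 × 17 = 119. M₁ = 17, y₁ ≡ 5 mod 7. M₂ = 7, y₂ ≡ 5 mod 17. m = 6×17×5 + 13×7×5 ≡ 13 mod 119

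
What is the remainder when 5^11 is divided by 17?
By repeated squaring (mod 17): 5^{1}≡5, 5^{2}≡8, 5^{4}≡13, 5^{8}≡16. Then 5^{11} = 5^{8+2+1} ≡ 16 × 8 × 5 ≡ 11 (mod 17)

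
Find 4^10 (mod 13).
By repeated squaring (mod 13): 4^{1}≡4, 4^{2}≡3, 4^{4}≡9, 4^{8}≡3. Then 4^{10} = 4^{8+2} ≡ 3 × 3 ≡ 9 (mod 13)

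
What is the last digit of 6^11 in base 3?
By repeated squaring mod 3: 6^{1}≡0, 6^{2}≡0, 6^{4}≡0, 6^{8}≡0. Then 6^{11} = 6^{8+2+1} ≡ 0 × 0 × 0 ≡ 0 mod 3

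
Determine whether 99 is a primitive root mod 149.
ord_149(99) divides 148. For each prime q|148: 99^{74}≡148, 99^{4}≡46, none ≡ 1. So 99 has order 148 and is a primitive root mod 149.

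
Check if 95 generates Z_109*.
ord_109(95) divides 108. For each prime q|108: 95^{54}≡108, 95^{36}≡63, none ≡ 1. So 95 has order 108 and is a primitive root mod 109.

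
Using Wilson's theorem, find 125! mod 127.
(126)! = (125)! × (126) ≡ -1 (mod 127). So (125)! ≡ -1 × (126)^(-1) ≡ (-1)×(-1) = 1 (mod 127)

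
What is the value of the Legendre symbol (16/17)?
(16/17) = 16^{8} mod 17 = 1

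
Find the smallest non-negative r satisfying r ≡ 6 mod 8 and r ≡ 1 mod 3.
M = 8 × 3 = 24. M₁ = 3, y₁ ≡ 3 mod 8. M₂ = 8, y₂ ≡ 2 mod 3. r = 6×3×3 + 1×8×2 ≡ 22 mod 24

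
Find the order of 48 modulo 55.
Powers of 48 mod 55: 48^1≡48, 48^2≡49, 48^3≡42, 48^4≡36, 48^5≡23, 48^6≡4, 48^7≡27, 48^8≡31, 48^9≡3, 48^10≡34, 48^11≡37, 48^12≡16, 48^13≡53, 48^14≡14, 48^15≡12, 48^16≡26, 48^17≡38, 48^18≡9, 48^19≡47, 48^20≡1. So the order of 48 is 20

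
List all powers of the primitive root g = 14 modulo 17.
14^1, 14^2, ..., 14^{16} mod 17: [14, 9, 7, 13, 12, 15, 6, 16, 3, 8, 10, 4, 5, 2, 11, 1]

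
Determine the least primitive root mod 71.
g = 7. For each prime q|70: 7^{35}≡70, 7^{14}≡54, 7^{10}≡45, none ≡ 1, so ord_71(7) = 70 and 7 is a primitive root.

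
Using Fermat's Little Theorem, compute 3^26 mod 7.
By Fermat: 3^{6} ≡ 1 mod 7. 26 = 4×6 + 2. So 3^{26} ≡ 3^{2} ≡ 2 mod 7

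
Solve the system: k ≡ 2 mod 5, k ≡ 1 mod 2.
M = 5 × 2 = 10. M₁ = 2, y₁ ≡ 3 mod 5. M₂ = 5, y₂ ≡ 1 mod 2. k = 2×2×3 + 1×5×1 ≡ 7 mod 10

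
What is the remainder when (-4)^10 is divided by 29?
By repeated squaring (mod 29): (-4)^{1}≡25, (-4)^{2}≡16, (-4)^{4}≡24, (-4)^{8}≡25. Then (-4)^{10} = (-4)^{8+2} ≡ 25 × 16 ≡ 23 (mod 29)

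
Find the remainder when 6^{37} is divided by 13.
By Fermat: 6^{12} ≡ 1 mod 13. 37 = 3×12 + 1. So 6^{37} ≡ 6^{1} ≡ 6 mod 13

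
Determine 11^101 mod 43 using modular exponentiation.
Using Fermat: 11^{42} ≡ 1 mod 43. 101 ≡ 17 mod 42. So 11^{101} ≡ 11^{17} ≡ 41 mod 43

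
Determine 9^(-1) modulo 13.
Since 13 is prime, by Fermat 9^(-1) ≡ 9^{11} ≡ 3 mod 13. Verify: 9 × 3 = 27 ≡ 1 mod 13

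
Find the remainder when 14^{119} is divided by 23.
By Fermat: 14^{22} ≡ 1 (mod 23). 119 = 5×22 + 9. So 14^{119} ≡ 14^{9} ≡ 21 (mod 23)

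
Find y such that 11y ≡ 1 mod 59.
Since 59 is prime, by Fermat 11^(-1) ≡ 11^{57} ≡ 43 mod 59. Verify: 11 × 43 = 473 ≡ 1 mod 59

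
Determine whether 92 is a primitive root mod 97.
ord_97(92) divides 96. For each prime q|96: 92^{48}≡96, 92^{32}≡35, none ≡ 1. So 92 has order 96 and is a primitive root mod 97.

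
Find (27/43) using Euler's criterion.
(27/43) = 27^{21} mod 43 = -1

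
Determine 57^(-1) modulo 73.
Since 73 is prime, by Fermat 57^(-1) ≡ 57^{71} ≡ 41 (mod 73). Verify: 57 × 41 = 2337 ≡ 1 (mod 73)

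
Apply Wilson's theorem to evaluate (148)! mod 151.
(150)! = (148)! × (149) × (150) ≡ -1 (mod 151). So (148)! ≡ -1 × [(150)(149)]^(-1) ≡ 75 (mod 151)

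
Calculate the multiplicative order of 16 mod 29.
Powers of 16 mod 29: 16^1≡16, 16^2≡24, 16^3≡7, 16^4≡25, 16^5≡23, 16^6≡20, 16^7≡1. So the order of 16 is 7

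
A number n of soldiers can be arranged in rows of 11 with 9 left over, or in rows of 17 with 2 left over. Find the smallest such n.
M = 11 × 17 = 187. M₁ = 17, y₁ ≡ 2 mod 11. M₂ = 11, y₂ ≡ 14 mod 17. n = 9×17×2 + 2×11×14 ≡ 53 mod 187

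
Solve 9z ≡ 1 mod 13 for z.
Since 13 is prime, by Fermat 9^(-1) ≡ 9^{11} ≡ 3 mod 13. Verify: 9 × 3 = 27 ≡ 1 mod 13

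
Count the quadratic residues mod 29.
Exactly half the non-zero residues mod a prime are QRs: (29-1)/2 = 14.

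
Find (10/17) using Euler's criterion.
(10/17) = 10^{8} mod 17 = -1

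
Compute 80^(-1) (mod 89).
Since 89 is prime, by Fermat 80^(-1) ≡ 80^{87} ≡ 79 (mod 89). Verify: 80 × 79 = 6320 ≡ 1 (mod 89)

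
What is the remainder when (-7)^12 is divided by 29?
By repeated squaring mod 29: (-7)^{1}≡22, (-7)^{2}≡20, (-7)^{4}≡23, (-7)^{8}≡7. Then (-7)^{12} = (-7)^{8+4} ≡ 7 × 23 ≡ 16 mod 29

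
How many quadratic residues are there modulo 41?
Exactly half the non-zero residues mod a prime are QRs: (41-1)/2 = 20.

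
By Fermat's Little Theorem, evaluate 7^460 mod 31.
By Fermat: 7^{30} ≡ 1 (mod 31). 460 ≡ 10 (mod 30). So 7^{460} ≡ 7^{10} ≡ 25 (mod 31)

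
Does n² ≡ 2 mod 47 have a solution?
By Euler's criterion: 2^{23} ≡ 1 mod 47. Since this equals 1, 2 is a QR.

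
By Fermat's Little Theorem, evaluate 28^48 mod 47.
By Fermat: 28^{46} ≡ 1 (mod 47). So 28^{48} = 28^{46} · 28^{2} ≡ 28^{2} ≡ 32 (mod 47)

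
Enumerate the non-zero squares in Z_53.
Squares in Z_53*: {1, 4, 6, 7, 9, 10, 11, 13, 15, 16, 17, 24, 25, 28, 29, 36, 37, 38, 40, 42, 43, 44, 46, 47, 49, 52}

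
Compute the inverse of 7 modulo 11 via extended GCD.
Extended GCD: 7(-3) + 11(2) = 1. So 7^(-1) ≡ -3 ≡ 8 (mod 11). Verify: 7 × 8 = 56 ≡ 1 (mod 11)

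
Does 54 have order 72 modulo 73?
54^{36} ≡ 1 (mod 73) and 36 < 72, so ord_73(54) = 36 ≠ 72 and 54 is not a primitive root.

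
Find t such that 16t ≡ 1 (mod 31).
Since 31 is prime, by Fermat 16^(-1) ≡ 16^{29} ≡ 2 (mod 31). Verify: 16 × 2 = 32 ≡ 1 (mod 31)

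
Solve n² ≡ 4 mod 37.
The square roots of 4 mod 37 are 35 and 2. Verify: 35² = 1225 ≡ 4 mod 37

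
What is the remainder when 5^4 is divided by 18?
5^{4} = 625 ≡ 13 mod 18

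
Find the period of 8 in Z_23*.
Powers of 8 mod 23: 8^1≡8, 8^2≡18, 8^3≡6, 8^4≡2, 8^5≡16, 8^6≡13, 8^7≡12, 8^8≡4, 8^9≡9, 8^10≡3, 8^11≡1. So the order of 8 is 11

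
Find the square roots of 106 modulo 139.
The square roots of 106 mod 139 are 55 and 84. Verify: 55² = 3025 ≡ 106 mod 139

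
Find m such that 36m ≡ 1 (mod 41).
Since 41 is prime, by Fermat 36^(-1) ≡ 36^{39} ≡ 8 (mod 41). Verify: 36 × 8 = 288 ≡ 1 (mod 41)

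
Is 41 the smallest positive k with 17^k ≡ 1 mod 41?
Powers of 17 mod 41: 17^1≡17, 17^2≡2, 17^3≡34, 17^4≡4, 17^5≡27, 17^6≡8, 17^7≡13, 17^8≡16, 17^9≡26, 17^10≡32, 17^11≡11, 17^12≡23, 17^13≡22, 17^14≡5, 17^15≡3, 17^16≡10, 17^17≡6, 17^18≡20, 17^19≡12, 17^20≡40, 17^21≡24, 17^22≡39, 17^23≡7, 17^24≡37, 17^25≡14, 17^26≡33, 17^27≡28, 17^28≡25, 17^29≡15, 17^30≡9, 17^31≡30, 17^32≡18, 17^33≡19, 17^34≡36, 17^35≡38, 17^36≡31, 17^37≡35, 17^38≡21, 17^39≡29, 17^40≡1. Already 17^40≡1, so the order is 40 < 41. No, the actual order is 40.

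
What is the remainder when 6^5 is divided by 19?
By repeated squaring (mod 19): 6^{1}≡6, 6^{2}≡17, 6^{4}≡4. Then 6^{5} = 6^{4+1} ≡ 4 × 6 ≡ 5 (mod 19)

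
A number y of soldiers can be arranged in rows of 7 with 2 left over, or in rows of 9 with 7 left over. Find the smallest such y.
M = 7 × 9 = 63. M₁ = 9, y₁ ≡ 4 (mod 7). M₂ = 7, y₂ ≡ 4 (mod 9). y = 2×9×4 + 7×7×4 ≡ 16 (mod 63)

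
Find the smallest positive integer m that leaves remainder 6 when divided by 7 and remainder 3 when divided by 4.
M = 7 × 4 = 28. M₁ = 4, y₁ ≡ 2 mod 7. M₂ = 7, y₂ ≡ 3 mod 4. m = 6×4×2 + 3×7×3 ≡ 27 mod 28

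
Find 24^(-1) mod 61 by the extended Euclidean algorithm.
Extended GCD: 24(28) + 61(-11) = 1. So 24^(-1) ≡ 28 mod 61. Verify: 24 × 28 = 672 ≡ 1 mod 61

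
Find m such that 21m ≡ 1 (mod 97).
Since 97 is prime, by Fermat 21^(-1) ≡ 21^{95} ≡ 37 (mod 97). Verify: 21 × 37 = 777 ≡ 1 (mod 97)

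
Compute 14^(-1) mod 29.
Since 29 is prime, by Fermat 14^(-1) ≡ 14^{27} ≡ 27 mod 29. Verify: 14 × 27 = 378 ≡ 1 mod 29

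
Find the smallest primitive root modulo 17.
g = 3. For each prime q|16: 3^{8}≡16, none ≡ 1, so ord_17(3) = 16 and 3 is a primitive root.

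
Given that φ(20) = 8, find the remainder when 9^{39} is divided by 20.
By Euler: 9^{8} ≡ 1 (mod 20) since gcd(9, 20) = 1. 39 = 4×8 + 7. So 9^{39} ≡ 9^{7} ≡ 9 (mod 20)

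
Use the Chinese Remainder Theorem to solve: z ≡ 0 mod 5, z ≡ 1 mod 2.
M = 5 × 2 = 10. M₁ = 2, y₁ ≡ 3 mod 5. M₂ = 5, y₂ ≡ 1 mod 2. z = 0×2×3 + 1×5×1 ≡ 5 mod 10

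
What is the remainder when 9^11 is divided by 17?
By repeated squaring (mod 17): 9^{1}≡9, 9^{2}≡13, 9^{4}≡16, 9^{8}≡1. Then 9^{11} = 9^{8+2+1} ≡ 1 × 13 × 9 ≡ 15 (mod 17)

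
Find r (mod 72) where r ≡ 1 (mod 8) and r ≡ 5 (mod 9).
M = 8 × 9 = 72. M₁ = 9, y₁ ≡ 1 (mod 8). M₂ = 8, y₂ ≡ 8 (mod 9). r = 1×9×1 + 5×8×8 ≡ 41 (mod 72)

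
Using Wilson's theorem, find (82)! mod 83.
By Wilson's theorem, (82)! ≡ -1 ≡ 82 mod 83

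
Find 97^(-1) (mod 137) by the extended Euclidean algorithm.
Extended GCD: 97(-24) + 137(17) = 1. So 97^(-1) ≡ -24 ≡ 113 (mod 137). Verify: 97 × 113 = 10961 ≡ 1 (mod 137)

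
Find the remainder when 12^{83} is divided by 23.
By Fermat: 12^{22} ≡ 1 mod 23. 83 = 3×22 + 17. So 12^{83} ≡ 12^{17} ≡ 9 mod 23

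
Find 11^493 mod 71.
Using Fermat: 11^{70} ≡ 1 mod 71. 493 ≡ 3 mod 70. So 11^{493} ≡ 11^{3} ≡ 53 mod 71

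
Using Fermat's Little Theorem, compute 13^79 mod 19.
By Fermat: 13^{18} ≡ 1 mod 19. 79 = 4×18 + 7. So 13^{79} ≡ 13^{7} ≡ 10 mod 19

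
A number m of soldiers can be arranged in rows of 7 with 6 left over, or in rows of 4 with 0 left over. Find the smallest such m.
M = 7 × 4 = 28. M₁ = 4, y₁ ≡ 2 (mod 7). M₂ = 7, y₂ ≡ 3 (mod 4). m = 6×4×2 + 0×7×3 ≡ 20 (mod 28)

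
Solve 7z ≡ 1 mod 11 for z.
Since 11 is prime, by Fermat 7^(-1) ≡ 7^{9} ≡ 8 mod 11. Verify: 7 × 8 = 56 ≡ 1 mod 11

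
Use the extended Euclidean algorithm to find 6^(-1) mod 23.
Extended GCD: 6(4) + 23(-1) = 1. So 6^(-1) ≡ 4 mod 23. Verify: 6 × 4 = 24 ≡ 1 mod 23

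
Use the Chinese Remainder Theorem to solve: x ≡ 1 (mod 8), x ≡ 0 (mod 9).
M = 8 × 9 = 72. M₁ = 9, y₁ ≡ 1 (mod 8). M₂ = 8, y₂ ≡ 8 (mod 9). x = 1×9×1 + 0×8×8 ≡ 9 (mod 72)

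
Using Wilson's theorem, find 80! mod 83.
(82)! = (80)! × (81) × (82) ≡ -1 mod 83. So (80)! ≡ -1 × [(82)(81)]^(-1) ≡ 41 mod 83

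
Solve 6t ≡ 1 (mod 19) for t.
Since 19 is prime, by Fermat 6^(-1) ≡ 6^{17} ≡ 16 (mod 19). Verify: 6 × 16 = 96 ≡ 1 (mod 19)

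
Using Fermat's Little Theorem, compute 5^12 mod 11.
By Fermat: 5^{10} ≡ 1 (mod 11). So 5^{12} = 5^{10} · 5^{2} ≡ 5^{2} ≡ 3 (mod 11)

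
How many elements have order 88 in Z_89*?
There are φ(89-1) = φ(88) = 40 primitive roots modulo 89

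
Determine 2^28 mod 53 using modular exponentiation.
By repeated squaring mod 53: 2^{1}≡2, 2^{2}≡4, 2^{4}≡16, 2^{8}≡44, 2^{16}≡28. Then 2^{28} = 2^{16+8+4} ≡ 28 × 44 × 16 ≡ 49 mod 53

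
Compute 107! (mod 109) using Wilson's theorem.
(108)! = (107)! × (108) ≡ -1 (mod 109). So (107)! ≡ -1 × (108)^(-1) ≡ (-1)×(-1) = 1 (mod 109)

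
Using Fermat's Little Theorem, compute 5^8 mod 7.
By Fermat: 5^{6} ≡ 1 mod 7. So 5^{8} = 5^{6} · 5^{2} ≡ 5^{2} ≡ 4 mod 7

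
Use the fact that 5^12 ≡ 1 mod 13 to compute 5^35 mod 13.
By Fermat: 5^{12} ≡ 1 mod 13. 35 = 2×12 + 11. So 5^{35} ≡ 5^{11} ≡ 8 mod 13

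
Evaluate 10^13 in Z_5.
By repeated squaring mod 5: 10^{1}≡0, 10^{2}≡0, 10^{4}≡0, 10^{8}≡0. Then 10^{13} = 10^{8+4+1} ≡ 0 × 0 × 0 ≡ 0 mod 5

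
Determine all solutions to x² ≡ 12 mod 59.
The square roots of 12 mod 59 are 22 and 37. Verify: 22² = 484 ≡ 12 mod 59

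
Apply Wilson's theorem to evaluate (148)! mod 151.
(150)! = (148)! × (149) × (150) ≡ -1 mod 151. So (148)! ≡ -1 × [(150)(149)]^(-1) ≡ 75 mod 151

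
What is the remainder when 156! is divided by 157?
By Wilson's theorem, (156)! ≡ -1 ≡ 156 mod 157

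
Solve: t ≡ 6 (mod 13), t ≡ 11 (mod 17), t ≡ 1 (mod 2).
M = 13 × 17 × 2 = 442. M₁ = 34, y₁ ≡ 5 (mod 13). M₂ = 26, y₂ ≡ 2 (mod 17). M₃ = 221, y₃ ≡ 1 (mod 2). t = 6×34×5 + 11×26×2 + 1×221×1 ≡ 45 (mod 442)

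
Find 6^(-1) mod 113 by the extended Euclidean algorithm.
Extended GCD: 6(19) + 113(-1) = 1. So 6^(-1) ≡ 19 mod 113. Verify: 6 × 19 = 114 ≡ 1 mod 113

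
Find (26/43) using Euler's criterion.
(26/43) = 26^{21} mod 43 = -1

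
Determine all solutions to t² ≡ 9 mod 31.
The square roots of 9 mod 31 are 28 and 3. Verify: 28² = 784 ≡ 9 mod 31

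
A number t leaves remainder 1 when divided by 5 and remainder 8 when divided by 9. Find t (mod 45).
M = 5 × 9 = 45. M₁ = 9, y₁ ≡ 4 (mod 5). M₂ = 5, y₂ ≡ 2 (mod 9). t = 1×9×4 + 8×5×2 ≡ 26 (mod 45)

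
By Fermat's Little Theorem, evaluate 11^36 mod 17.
By Fermat: 11^{16} ≡ 1 (mod 17). 36 = 2×16 + 4. So 11^{36} ≡ 11^{4} ≡ 4 (mod 17)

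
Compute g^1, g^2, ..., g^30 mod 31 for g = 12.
12^1, 12^2, ..., 12^{30} mod 31: [12, 20, 23, 28, 26, 2, 24, 9, 15, 25, 21, 4, 17, 18, 30, 19, 11, 8, 3, 5, 29, 7, 22, 16, 6, 10, 27, 14, 13, 1]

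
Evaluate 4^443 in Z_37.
Using Fermat: 4^{36} ≡ 1 (mod 37). 443 ≡ 11 (mod 36). So 4^{443} ≡ 4^{11} ≡ 21 (mod 37)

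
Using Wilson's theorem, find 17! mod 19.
(18)! = (17)! × (18) ≡ -1 mod 19. So (17)! ≡ -1 × (18)^(-1) ≡ (-1)×(-1) = 1 mod 19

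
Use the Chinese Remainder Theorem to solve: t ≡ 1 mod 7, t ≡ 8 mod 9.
M = 7 × 9 = 63. M₁ = 9, y₁ ≡ 4 mod 7. M₂ = 7, y₂ ≡ 4 mod 9. t = 1×9×4 + 8×7×4 ≡ 8 mod 63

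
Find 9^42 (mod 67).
By repeated squaring (mod 67): 9^{1}≡9, 9^{2}≡14, 9^{4}≡62, 9^{8}≡25, 9^{16}≡22, 9^{32}≡15. Then 9^{42} = 9^{32+8+2} ≡ 15 × 25 × 14 ≡ 24 (mod 67)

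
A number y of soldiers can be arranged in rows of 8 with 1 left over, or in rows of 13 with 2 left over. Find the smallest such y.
M = 8 × 13 = 104. M₁ = 13, y₁ ≡ 5 (mod 8). M₂ = 8, y₂ ≡ 5 (mod 13). y = 1×13×5 + 2×8×5 ≡ 41 (mod 104)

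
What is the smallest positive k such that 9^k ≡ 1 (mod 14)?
Powers of 9 mod 14: 9^1≡9, 9^2≡11, 9^3≡1. ord_14(9) = 3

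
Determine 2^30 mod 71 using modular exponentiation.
By repeated squaring (mod 71): 2^{1}≡2, 2^{2}≡4, 2^{4}≡16, 2^{8}≡43, 2^{16}≡3. Then 2^{30} = 2^{16+8+4+2} ≡ 3 × 43 × 16 × 4 ≡ 20 (mod 71)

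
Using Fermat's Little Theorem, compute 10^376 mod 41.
By Fermat: 10^{40} ≡ 1 mod 41. 376 ≡ 16 mod 40. So 10^{376} ≡ 10^{16} ≡ 10 mod 41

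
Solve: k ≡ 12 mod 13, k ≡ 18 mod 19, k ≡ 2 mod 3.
M = 13 × 19 × 3 = 741. M₁ = 57, y₁ ≡ 8 mod 13. M₂ = 39, y₂ ≡ 1 mod 19. M₃ = 247, y₃ ≡ 1 mod 3. k = 12×57×8 + 18×39×1 + 2×247×1 ≡ 740 mod 741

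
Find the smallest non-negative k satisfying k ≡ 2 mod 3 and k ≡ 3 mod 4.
M = 3 × 4 = 12. M₁ = 4, y₁ ≡ 1 mod 3. M₂ = 3, y₂ ≡ 3 mod 4. k = 2×4×1 + 3×3×3 ≡ 11 mod 12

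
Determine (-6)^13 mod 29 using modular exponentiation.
By repeated squaring (mod 29): (-6)^{1}≡23, (-6)^{2}≡7, (-6)^{4}≡20, (-6)^{8}≡23. Then (-6)^{13} = (-6)^{8+4+1} ≡ 23 × 20 × 23 ≡ 24 (mod 29)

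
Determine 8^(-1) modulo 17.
Since 17 is prime, by Fermat 8^(-1) ≡ 8^{15} ≡ 15 mod 17. Verify: 8 × 15 = 120 ≡ 1 mod 17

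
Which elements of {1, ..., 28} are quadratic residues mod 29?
QRs mod 29: {1, 4, 5, 6, 7, 9, 13, 16, 20, 22, 23, 24, 25, 28}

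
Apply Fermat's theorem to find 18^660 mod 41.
By Fermat: 18^{40} ≡ 1 mod 41. 660 ≡ 20 mod 40. So 18^{660} ≡ 18^{20} ≡ 1 mod 41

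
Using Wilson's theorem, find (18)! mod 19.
By Wilson's theorem, (18)! ≡ -1 ≡ 18 mod 19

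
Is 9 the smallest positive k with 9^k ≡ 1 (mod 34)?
Powers of 9 mod 34: 9^1≡9, 9^2≡13, 9^3≡15, 9^4≡33, 9^5≡25, 9^6≡21, 9^7≡19, 9^8≡1. Already 9^8≡1, so the order is 8 < 9. No, the actual order is 8.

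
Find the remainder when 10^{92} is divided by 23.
By Fermat: 10^{22} ≡ 1 mod 23. 92 = 4×22 + 4. So 10^{92} ≡ 10^{4} ≡ 18 mod 23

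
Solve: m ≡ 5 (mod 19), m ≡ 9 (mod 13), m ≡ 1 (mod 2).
M = 19 × 13 × 2 = 494. M₁ = 26, y₁ ≡ 11 (mod 19). M₂ = 38, y₂ ≡ 12 (mod 13). M₃ = 247, y₃ ≡ 1 (mod 2). m = 5×26×11 + 9×38×12 + 1×247×1 ≡ 347 (mod 494)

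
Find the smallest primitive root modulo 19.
g = 2. For each prime q|18: 2^{9}≡18, 2^{6}≡7, none ≡ 1, so ord_19(2) = 18 and 2 is a primitive root.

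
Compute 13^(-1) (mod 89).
Since 89 is prime, by Fermat 13^(-1) ≡ 13^{87} ≡ 48 (mod 89). Verify: 13 × 48 = 624 ≡ 1 (mod 89)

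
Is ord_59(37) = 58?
Powers of 37 mod 59: 37^1≡37, 37^2≡12, 37^3≡31, 37^4≡26, 37^5≡18, 37^6≡17, 37^7≡39, 37^8≡27, 37^9≡55, 37^10≡29, 37^11≡11, 37^12≡53, 37^13≡14, 37^14≡46, 37^15≡50, 37^16≡21, 37^17≡10, 37^18≡16, 37^19≡2, 37^20≡15, 37^21≡24, 37^22≡3, 37^23≡52, 37^24≡36, 37^25≡34, 37^26≡19, 37^27≡54, 37^28≡51, 37^29≡58, 37^30≡22, 37^31≡47, 37^32≡28, 37^33≡33, 37^34≡41, 37^35≡42, 37^36≡20, 37^37≡32, 37^38≡4, 37^39≡30, 37^40≡48, 37^41≡6, 37^42≡45, 37^43≡13, 37^44≡9, 37^45≡38, 37^46≡49, 37^47≡43, 37^48≡57, 37^49≡44, 37^50≡35, 37^51≡56, 37^52≡7, 37^53≡23, 37^54≡25, 37^55≡40, 37^56≡5, 37^57≡8, 37^58≡1. First k with 37^k≡1 is k=58. Yes, ord_59(37) = 58.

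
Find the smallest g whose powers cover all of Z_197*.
g = 2. Powers: [2, 4, 8, 16, 32, 64, 128, 59, ...] generates all 196 non-zero residues.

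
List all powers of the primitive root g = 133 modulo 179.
133^1, 133^2, ..., 133^{178} mod 179: [133, 147, 40, 129, 152, 168, 148, 173, 97, 13, 118, 121, 162, 66, 7, 36, 134, 101, 8, 169, 102, 141, 137, 142, 91, 110, 131, 60, 104, 49, 73, 43, 170, 56, 109, 177, 92, 64, 99, 100, 54, 22, 62, 12, 164, 153, 122, 116, 34, 47, 165, 107, 90, 156, 163, 20, 154, 76, 84, 74, 176, 138, 96, 59, 150, 81, 33, 93, 18, 67, 140, 4, 174, 51, 160, 158, 71, 135, 55, 155, 30, 52, 114, 126, 111, 85, 28, 144, 178, 46, 32, 139, 50, 27, 11, 31, 6, 82, 166, 61, 58, 17, 113, 172, 143, 45, 78, 171, 10, 77, 38, 42, 37, 88, 69, 48, 119, 75, 130, 106, 136, 9, 123, 70, 2, 87, 115, 80, 79, 125, 157, 117, 167, 15, 26, 57, 63, 145, 132, 14, 72, 89, 23, 16, 159, 25, 103, 95, 105, 3, 41, 83, 120, 29, 98, 146, 86, 161, 112, 39, 175, 5, 128, 19, 21, 108, 44, 124, 24, 149, 127, 65, 53, 68, 94, 151, 35, 1]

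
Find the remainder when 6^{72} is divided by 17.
By Fermat: 6^{16} ≡ 1 (mod 17). 72 = 4×16 + 8. So 6^{72} ≡ 6^{8} ≡ 16 (mod 17)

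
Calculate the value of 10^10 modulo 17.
By repeated squaring mod 17: 10^{1}≡10, 10^{2}≡15, 10^{4}≡4, 10^{8}≡16. Then 10^{10} = 10^{8+2} ≡ 16 × 15 ≡ 2 mod 17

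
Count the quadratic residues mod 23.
For prime 23, there are (p-1)/2 = (23-1)/2 = 11 quadratic residues (excluding 0).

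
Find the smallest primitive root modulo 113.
g = 3. For each prime q|112: 3^{56}≡112, 3^{16}≡49, none ≡ 1, so ord_113(3) = 112 and 3 is a primitive root.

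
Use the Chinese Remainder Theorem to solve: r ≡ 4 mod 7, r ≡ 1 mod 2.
M = 7 × 2 = 14. M₁ = 2, y₁ ≡ 4 mod 7. M₂ = 7, y₂ ≡ 1 mod 2. r = 4×2×4 + 1×7×1 ≡ 11 mod 14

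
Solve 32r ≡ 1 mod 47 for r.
Since 47 is prime, by Fermat 32^(-1) ≡ 32^{45} ≡ 25 mod 47. Verify: 32 × 25 = 800 ≡ 1 mod 47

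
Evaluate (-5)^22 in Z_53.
By repeated squaring mod 53: (-5)^{1}≡48, (-5)^{2}≡25, (-5)^{4}≡42, (-5)^{8}≡15, (-5)^{16}≡13. Then (-5)^{22} = (-5)^{16+4+2} ≡ 13 × 42 × 25 ≡ 29 mod 53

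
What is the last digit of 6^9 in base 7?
Using Fermat: 6^{6} ≡ 1 mod 7. 9 ≡ 3 mod 6. So 6^{9} ≡ 6^{3} ≡ 6 mod 7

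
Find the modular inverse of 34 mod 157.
Since 157 is prime, by Fermat 34^(-1) ≡ 34^{155} ≡ 97 mod 157. Verify: 34 × 97 = 3298 ≡ 1 mod 157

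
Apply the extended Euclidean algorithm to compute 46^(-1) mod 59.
Extended GCD: 46(9) + 59(-7) = 1. So 46^(-1) ≡ 9 (mod 59). Verify: 46 × 9 = 414 ≡ 1 (mod 59)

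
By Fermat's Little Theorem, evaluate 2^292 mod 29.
By Fermat: 2^{28} ≡ 1 mod 29. 292 ≡ 12 mod 28. So 2^{292} ≡ 2^{12} ≡ 7 mod 29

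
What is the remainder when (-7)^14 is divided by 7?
By repeated squaring mod 7: (-7)^{1}≡0, (-7)^{2}≡0, (-7)^{4}≡0, (-7)^{8}≡0. Then (-7)^{14} = (-7)^{8+4+2} ≡ 0 × 0 × 0 ≡ 0 mod 7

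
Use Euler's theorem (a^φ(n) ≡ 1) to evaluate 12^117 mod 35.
By Euler: 12^{24} ≡ 1 mod 35 since gcd(12, 35) = 1. 117 = 4×24 + 21. So 12^{117} ≡ 12^{21} ≡ 27 mod 35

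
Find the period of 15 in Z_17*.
Powers of 15 mod 17: 15^1≡15, 15^2≡4, 15^3≡9, 15^4≡16, 15^5≡2, 15^6≡13, 15^7≡8, 15^8≡1. Order = 8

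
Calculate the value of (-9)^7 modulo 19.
By repeated squaring mod 19: (-9)^{1}≡10, (-9)^{2}≡5, (-9)^{4}≡6. Then (-9)^{7} = (-9)^{4+2+1} ≡ 6 × 5 × 10 ≡ 15 mod 19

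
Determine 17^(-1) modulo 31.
Since 31 is prime, by Fermat 17^(-1) ≡ 17^{29} ≡ 11 mod 31. Verify: 17 × 11 = 187 ≡ 1 mod 31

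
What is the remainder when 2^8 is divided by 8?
By repeated squaring mod 8: 2^{1}≡2, 2^{2}≡4, 2^{4}≡0, 2^{8}≡0. So 2^{8} ≡ 0 mod 8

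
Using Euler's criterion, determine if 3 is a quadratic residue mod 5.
By Euler's criterion: 3^{2} ≡ 4 (mod 5). Since this equals -1 (≡ 4), 3 is not a QR.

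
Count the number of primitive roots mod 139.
A prime p has φ(p-1) primitive roots; here φ(138) = 44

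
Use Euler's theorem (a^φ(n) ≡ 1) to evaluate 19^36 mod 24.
By Euler: 19^{8} ≡ 1 (mod 24) since gcd(19, 24) = 1. 36 = 4×8 + 4. So 19^{36} ≡ 19^{4} ≡ 1 (mod 24)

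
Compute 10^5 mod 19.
By repeated squaring (mod 19): 10^{1}≡10, 10^{2}≡5, 10^{4}≡6. Then 10^{5} = 10^{4+1} ≡ 6 × 10 ≡ 3 (mod 19)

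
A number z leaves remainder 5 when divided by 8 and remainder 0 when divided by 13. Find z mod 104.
M = 8 × 13 = 104. M₁ = 13, y₁ ≡ 5 mod 8. M₂ = 8, y₂ ≡ 5 mod 13. z = 5×13×5 + 0×8×5 ≡ 13 mod 104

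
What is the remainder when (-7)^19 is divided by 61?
By repeated squaring (mod 61): (-7)^{1}≡54, (-7)^{2}≡49, (-7)^{4}≡22, (-7)^{8}≡57, (-7)^{16}≡16. Then (-7)^{19} = (-7)^{16+2+1} ≡ 16 × 49 × 54 ≡ 2 (mod 61)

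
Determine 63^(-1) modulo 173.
Since 173 is prime, by Fermat 63^(-1) ≡ 63^{171} ≡ 11 (mod 173). Verify: 63 × 11 = 693 ≡ 1 (mod 173)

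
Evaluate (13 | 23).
(13/23) = 13^{11} mod 23 = 1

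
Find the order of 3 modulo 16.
Powers of 3 mod 16: 3^1≡3, 3^2≡9, 3^3≡11, 3^4≡1. ord_16(3) = 4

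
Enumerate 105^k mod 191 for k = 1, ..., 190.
105^1, 105^2, ..., 105^{190} mod 191: [105, 138, 165, 135, 41, 103, 119, 80, 187, 153, 21, 104, 33, 27, 161, 97, 62, 16, 152, 107, 157, 59, 83, 120, 185, 134, 127, 156, 145, 136, 146, 50, 93, 24, 37, 65, 140, 184, 29, 180, 182, 10, 95, 43, 122, 13, 28, 75, 44, 36, 151, 2, 19, 85, 139, 79, 82, 15, 47, 160, 183, 115, 42, 17, 66, 54, 131, 3, 124, 32, 113, 23, 123, 118, 166, 49, 179, 77, 63, 121, 99, 81, 101, 100, 186, 48, 74, 130, 89, 177, 58, 169, 173, 20, 190, 86, 53, 26, 56, 150, 88, 72, 111, 4, 38, 170, 87, 158, 164, 30, 94, 129, 175, 39, 84, 34, 132, 108, 71, 6, 57, 64, 35, 46, 55, 45, 141, 98, 167, 154, 126, 51, 7, 162, 11, 9, 181, 96, 148, 69, 178, 163, 116, 147, 155, 40, 189, 172, 106, 52, 112, 109, 176, 144, 31, 8, 76, 149, 174, 125, 137, 60, 188, 67, 159, 78, 168, 68, 73, 25, 142, 12, 114, 128, 70, 92, 110, 90, 91, 5, 143, 117, 61, 102, 14, 133, 22, 18, 171, 1]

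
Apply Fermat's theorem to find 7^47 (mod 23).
By Fermat: 7^{22} ≡ 1 (mod 23). 47 = 2×22 + 3. So 7^{47} ≡ 7^{3} ≡ 21 (mod 23)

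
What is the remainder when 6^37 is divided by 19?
Using Fermat: 6^{18} ≡ 1 (mod 19). 37 ≡ 1 (mod 18). So 6^{37} ≡ 6^{1} ≡ 6 (mod 19)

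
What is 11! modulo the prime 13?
(12)! = (11)! × (12) ≡ -1 mod 13. So (11)! ≡ -1 × (12)^(-1) ≡ (-1)×(-1) = 1 mod 13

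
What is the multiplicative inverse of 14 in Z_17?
Since 17 is prime, by Fermat 14^(-1) ≡ 14^{15} ≡ 11 (mod 17). Verify: 14 × 11 = 154 ≡ 1 (mod 17)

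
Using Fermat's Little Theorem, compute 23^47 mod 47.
By Fermat: 23^{46} ≡ 1 (mod 47). So 23^{47} = 23^{46} · 23^{1} ≡ 23^{1} ≡ 23 (mod 47)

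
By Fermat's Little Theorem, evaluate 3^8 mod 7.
By Fermat: 3^{6} ≡ 1 mod 7. So 3^{8} = 3^{6} · 3^{2} ≡ 3^{2} ≡ 2 mod 7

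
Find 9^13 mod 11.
Using Fermat: 9^{10} ≡ 1 mod 11. 13 ≡ 3 mod 10. So 9^{13} ≡ 9^{3} ≡ 3 mod 11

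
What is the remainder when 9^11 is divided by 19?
By repeated squaring mod 19: 9^{1}≡9, 9^{2}≡5, 9^{4}≡6, 9^{8}≡17. Then 9^{11} = 9^{8+2+1} ≡ 17 × 5 × 9 ≡ 5 mod 19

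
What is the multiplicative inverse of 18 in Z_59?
Since 59 is prime, by Fermat 18^(-1) ≡ 18^{57} ≡ 23 (mod 59). Verify: 18 × 23 = 414 ≡ 1 (mod 59)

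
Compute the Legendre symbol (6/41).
(6/41) = 6^{20} mod 41 = -1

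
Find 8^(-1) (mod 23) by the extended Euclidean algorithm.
Extended GCD: 8(3) + 23(-1) = 1. So 8^(-1) ≡ 3 (mod 23). Verify: 8 × 3 = 24 ≡ 1 (mod 23)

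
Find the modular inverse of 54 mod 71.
Since 71 is prime, by Fermat 54^(-1) ≡ 54^{69} ≡ 25 mod 71. Verify: 54 × 25 = 1350 ≡ 1 mod 71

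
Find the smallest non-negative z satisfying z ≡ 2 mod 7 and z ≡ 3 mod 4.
M = 7 × 4 = 28. M₁ = 4, y₁ ≡ 2 mod 7. M₂ = 7, y₂ ≡ 3 mod 4. z = 2×4×2 + 3×7×3 ≡ 23 mod 28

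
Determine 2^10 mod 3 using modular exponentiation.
Using Fermat: 2^{2} ≡ 1 (mod 3). 10 ≡ 0 (mod 2). So 2^{10} ≡ 2^{0} ≡ 1 (mod 3)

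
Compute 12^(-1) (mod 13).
Since 13 is prime, by Fermat 12^(-1) ≡ 12^{11} ≡ 12 (mod 13). Verify: 12 × 12 = 144 ≡ 1 (mod 13)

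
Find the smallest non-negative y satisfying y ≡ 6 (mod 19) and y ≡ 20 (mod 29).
M = 19 × 29 = 551. M₁ = 29, y₁ ≡ 2 (mod 19). M₂ = 19, y₂ ≡ 26 (mod 29). y = 6×29×2 + 20×19×26 ≡ 310 (mod 551)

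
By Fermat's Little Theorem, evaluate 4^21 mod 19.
By Fermat: 4^{18} ≡ 1 (mod 19). So 4^{21} = 4^{18} · 4^{3} ≡ 4^{3} ≡ 7 (mod 19)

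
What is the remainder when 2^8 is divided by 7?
Using Fermat: 2^{6} ≡ 1 (mod 7). 8 ≡ 2 (mod 6). So 2^{8} ≡ 2^{2} ≡ 4 (mod 7)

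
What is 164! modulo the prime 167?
(166)! = (164)! × (165) × (166) ≡ -1 mod 167. So (164)! ≡ -1 × [(166)(165)]^(-1) ≡ 83 mod 167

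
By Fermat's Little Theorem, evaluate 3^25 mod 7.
By Fermat: 3^{6} ≡ 1 mod 7. 25 = 4×6 + 1. So 3^{25} ≡ 3^{1} ≡ 3 mod 7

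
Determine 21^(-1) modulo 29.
Since 29 is prime, by Fermat 21^(-1) ≡ 21^{27} ≡ 18 (mod 29). Verify: 21 × 18 = 378 ≡ 1 (mod 29)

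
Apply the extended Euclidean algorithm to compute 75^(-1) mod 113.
Extended GCD: 75(-3) + 113(2) = 1. So 75^(-1) ≡ -3 ≡ 110 (mod 113). Verify: 75 × 110 = 8250 ≡ 1 (mod 113)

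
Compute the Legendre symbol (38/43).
(38/43) = 38^{21} mod 43 = 1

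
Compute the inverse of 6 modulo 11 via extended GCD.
Extended GCD: 6(2) + 11(-1) = 1. So 6^(-1) ≡ 2 mod 11. Verify: 6 × 2 = 12 ≡ 1 mod 11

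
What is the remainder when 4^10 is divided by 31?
By repeated squaring mod 31: 4^{1}≡4, 4^{2}≡16, 4^{4}≡8, 4^{8}≡2. Then 4^{10} = 4^{8+2} ≡ 2 × 16 ≡ 1 mod 31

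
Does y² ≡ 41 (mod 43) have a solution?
By Euler's criterion: 41^{21} ≡ 1 (mod 43). Since this equals 1, 41 is a QR.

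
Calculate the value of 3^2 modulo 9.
3^{2} = 9 ≡ 0 mod 9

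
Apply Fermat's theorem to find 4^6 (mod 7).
By Fermat's Little Theorem, 4^{6} ≡ 1 (mod 7) since 7 is prime and gcd(4, 7) = 1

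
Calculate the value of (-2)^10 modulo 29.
By repeated squaring mod 29: (-2)^{1}≡27, (-2)^{2}≡4, (-2)^{4}≡16, (-2)^{8}≡24. Then (-2)^{10} = (-2)^{8+2} ≡ 24 × 4 ≡ 9 mod 29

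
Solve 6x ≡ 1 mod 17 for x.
Since 17 is prime, by Fermat 6^(-1) ≡ 6^{15} ≡ 3 mod 17. Verify: 6 × 3 = 18 ≡ 1 mod 17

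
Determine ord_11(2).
Powers of 2 mod 11: 2^1≡2, 2^2≡4, 2^3≡8, 2^4≡5, 2^5≡10, 2^6≡9, 2^7≡7, 2^8≡3, 2^9≡6, 2^10≡1. ord_11(2) = 10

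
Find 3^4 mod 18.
3^{4} = 81 ≡ 9 mod 18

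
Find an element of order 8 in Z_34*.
9 has order 8 mod 34 since 9^{8} ≡ 1 (mod 34) and no smaller power works.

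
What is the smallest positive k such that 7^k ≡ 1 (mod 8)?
Powers of 7 mod 8: 7^1≡7, 7^2≡1. So the order of 7 is 2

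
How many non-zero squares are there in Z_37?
Exactly half the non-zero residues mod a prime are QRs: (37-1)/2 = 18.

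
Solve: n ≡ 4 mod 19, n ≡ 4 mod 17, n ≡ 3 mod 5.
M = 19 × 17 × 5 = 1615. M₁ = 85, y₁ ≡ 17 mod 19. M₂ = 95, y₂ ≡ 12 mod 17. M₃ = 323, y₃ ≡ 2 mod 5. n = 4×85×17 + 4×95×12 + 3×323×2 ≡ 973 mod 1615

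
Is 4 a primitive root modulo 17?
4^{4} ≡ 1 (mod 17) and 4 < 16, so ord_17(4) = 4 ≠ 16 and 4 is not a primitive root.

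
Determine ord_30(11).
Powers of 11 mod 30: 11^1≡11, 11^2≡1. Order = 2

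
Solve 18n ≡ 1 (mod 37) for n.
Since 37 is prime, by Fermat 18^(-1) ≡ 18^{35} ≡ 35 (mod 37). Verify: 18 × 35 = 630 ≡ 1 (mod 37)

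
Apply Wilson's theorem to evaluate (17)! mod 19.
(18)! = (17)! × (18) ≡ -1 mod 19. So (17)! ≡ -1 × (18)^(-1) ≡ (-1)×(-1) = 1 mod 19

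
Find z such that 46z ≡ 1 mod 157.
Since 157 is prime, by Fermat 46^(-1) ≡ 46^{155} ≡ 99 mod 157. Verify: 46 × 99 = 4554 ≡ 1 mod 157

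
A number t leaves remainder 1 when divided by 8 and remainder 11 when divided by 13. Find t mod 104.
M = 8 × 13 = 104. M₁ = 13, y₁ ≡ 5 mod 8. M₂ = 8, y₂ ≡ 5 mod 13. t = 1×13×5 + 11×8×5 ≡ 89 mod 104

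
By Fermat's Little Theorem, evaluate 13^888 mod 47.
By Fermat: 13^{46} ≡ 1 mod 47. 888 ≡ 14 mod 46. So 13^{888} ≡ 13^{14} ≡ 17 mod 47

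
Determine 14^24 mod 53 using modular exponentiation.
By repeated squaring (mod 53): 14^{1}≡14, 14^{2}≡37, 14^{4}≡44, 14^{8}≡28, 14^{16}≡42. Then 14^{24} = 14^{16+8} ≡ 42 × 28 ≡ 10 (mod 53)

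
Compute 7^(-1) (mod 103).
Since 103 is prime, by Fermat 7^(-1) ≡ 7^{101} ≡ 59 (mod 103). Verify: 7 × 59 = 413 ≡ 1 (mod 103)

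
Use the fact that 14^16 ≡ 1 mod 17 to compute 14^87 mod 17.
By Fermat: 14^{16} ≡ 1 mod 17. 87 = 5×16 + 7. So 14^{87} ≡ 14^{7} ≡ 6 mod 17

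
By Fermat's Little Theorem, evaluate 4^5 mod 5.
By Fermat: 4^{4} ≡ 1 (mod 5). So 4^{5} = 4^{4} · 4^{1} ≡ 4^{1} ≡ 4 (mod 5)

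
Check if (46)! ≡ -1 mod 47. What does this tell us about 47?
(46)! mod 47 = 46. Since this equals -1 mod 47, Wilson confirms 47 is prime.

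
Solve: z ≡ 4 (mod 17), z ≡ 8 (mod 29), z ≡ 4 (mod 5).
M = 17 × 29 × 5 = 2465. M₁ = 145, y₁ ≡ 2 (mod 17). M₂ = 85, y₂ ≡ 14 (mod 29). M₃ = 493, y₃ ≡ 2 (mod 5). z = 4×145×2 + 8×85×14 + 4×493×2 ≡ 2299 (mod 2465)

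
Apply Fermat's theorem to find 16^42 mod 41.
By Fermat: 16^{40} ≡ 1 mod 41. So 16^{42} = 16^{40} · 16^{2} ≡ 16^{2} ≡ 10 mod 41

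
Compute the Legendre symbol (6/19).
(6/19) = 6^{9} mod 19 = 1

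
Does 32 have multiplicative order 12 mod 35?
Powers of 32 mod 35: 32^1≡32, 32^2≡9, 32^3≡8, 32^4≡11, 32^5≡2, 32^6≡29, 32^7≡18, 32^8≡16, 32^9≡22, 32^10≡4, 32^11≡23, 32^12≡1. First k with 32^k≡1 is k=12. Yes, ord_35(32) = 12.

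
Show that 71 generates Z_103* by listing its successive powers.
71^1, 71^2, ..., 71^{102} mod 103: [71, 97, 89, 36, 84, 93, 11, 60, 37, 52, 87, 100, 96, 18, 42, 98, 57, 30, 70, 26, 95, 50, 48, 9, 21, 49, 80, 15, 35, 13, 99, 25, 24, 56, 62, 76, 40, 59, 69, 58, 101, 64, 12, 28, 31, 38, 20, 81, 86, 29, 102, 32, 6, 14, 67, 19, 10, 92, 43, 66, 51, 16, 3, 7, 85, 61, 5, 46, 73, 33, 77, 8, 53, 55, 94, 82, 54, 23, 88, 68, 90, 4, 78, 79, 47, 41, 27, 63, 44, 34, 45, 2, 39, 91, 75, 72, 65, 83, 22, 17, 74, 1]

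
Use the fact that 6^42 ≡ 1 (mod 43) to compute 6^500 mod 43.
By Fermat: 6^{42} ≡ 1 (mod 43). 500 ≡ 38 (mod 42). So 6^{500} ≡ 6^{38} ≡ 36 (mod 43)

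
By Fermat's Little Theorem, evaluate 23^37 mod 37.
By Fermat: 23^{36} ≡ 1 mod 37. So 23^{37} = 23^{36} · 23^{1} ≡ 23^{1} ≡ 23 mod 37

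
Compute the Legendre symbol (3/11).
(3/11) = 3^{5} mod 11 = 1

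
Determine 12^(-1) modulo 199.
Since 199 is prime, by Fermat 12^(-1) ≡ 12^{197} ≡ 83 (mod 199). Verify: 12 × 83 = 996 ≡ 1 (mod 199)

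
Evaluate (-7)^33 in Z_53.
By repeated squaring (mod 53): (-7)^{1}≡46, (-7)^{2}≡49, (-7)^{4}≡16, (-7)^{8}≡44, (-7)^{16}≡28, (-7)^{32}≡42. Then (-7)^{33} = (-7)^{32+1} ≡ 42 × 46 ≡ 24 (mod 53)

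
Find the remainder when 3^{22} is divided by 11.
By Fermat: 3^{10} ≡ 1 (mod 11). 22 = 2×10 + 2. So 3^{22} ≡ 3^{2} ≡ 9 (mod 11)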